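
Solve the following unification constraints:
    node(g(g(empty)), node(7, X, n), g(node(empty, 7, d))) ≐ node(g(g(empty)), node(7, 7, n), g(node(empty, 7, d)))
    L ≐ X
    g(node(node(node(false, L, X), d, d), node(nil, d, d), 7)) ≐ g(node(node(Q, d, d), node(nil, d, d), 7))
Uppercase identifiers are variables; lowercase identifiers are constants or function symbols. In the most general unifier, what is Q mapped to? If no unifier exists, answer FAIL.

Decompose node/3: g(g(empty)) ≐ g(g(empty)),  node(7, X, n) ≐ node(7, 7, n),  g(node(empty, 7, d)) ≐ g(node(empty, 7, d)).
Delete trivial equation g(g(empty)) ≐ g(g(empty)).
Decompose node/3: 7 ≐ 7,  X ≐ 7,  n ≐ n.
Delete trivial equation 7 ≐ 7.
Bind X := 7; substituting into the 2 remaining equations that mention X gives: L ≐ 7,  g(node(node(node(false, L, 7), d, d), node(nil, d, d), 7)) ≐ g(node(node(Q, d, d), node(nil, d, d), 7)).
Delete trivial equation n ≐ n.
Delete trivial equation g(node(empty, 7, d)) ≐ g(node(empty, 7, d)).
Bind L := 7; substituting into the remaining equation gives: g(node(node(node(false, 7, 7), d, d), node(nil, d, d), 7)) ≐ g(node(node(Q, d, d), node(nil, d, d), 7)).
Decompose g/1: node(node(node(false, 7, 7), d, d), node(nil, d, d), 7) ≐ node(node(Q, d, d), node(nil, d, d), 7).
Decompose node/3: node(node(false, 7, 7), d, d) ≐ node(Q, d, d),  node(nil, d, d) ≐ node(nil, d, d),  7 ≐ 7.
Decompose node/3: node(false, 7, 7) ≐ Q,  d ≐ d,  d ≐ d.
Bind Q := node(false, 7, 7); no other remaining equation mentions Q.
Delete trivial equation d ≐ d.
Delete trivial equation d ≐ d.
Delete trivial equation node(nil, d, d) ≐ node(nil, d, d).
Delete trivial equation 7 ≐ 7.
MGU = { X := 7, L := 7, Q := node(false, 7, 7) }, so Q := node(false, 7, 7).

node(false, 7, 7)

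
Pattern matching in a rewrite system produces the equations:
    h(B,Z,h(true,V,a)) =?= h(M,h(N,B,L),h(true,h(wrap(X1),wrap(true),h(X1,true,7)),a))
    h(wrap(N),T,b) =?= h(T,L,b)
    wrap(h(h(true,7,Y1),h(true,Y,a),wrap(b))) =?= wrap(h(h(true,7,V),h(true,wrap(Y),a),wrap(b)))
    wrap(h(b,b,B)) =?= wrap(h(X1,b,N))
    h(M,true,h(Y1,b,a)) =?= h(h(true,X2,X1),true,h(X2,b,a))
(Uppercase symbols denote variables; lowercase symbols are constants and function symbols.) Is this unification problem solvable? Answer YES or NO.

NO

Decompose h/3: B =?= M,  Z =?= h(N,B,L),  h(true,V,a) =?= h(true,h(wrap(X1),wrap(true),h(X1,true,7)),a).
Bind B := M; substituting into the 2 remaining equations that mention B gives: Z =?= h(N,M,L),  wrap(h(b,b,M)) =?= wrap(h(X1,b,N)).
Bind Z := h(N,M,L); no other remaining equation mentions Z.
Decompose h/3: true =?= true,  V =?= h(wrap(X1),wrap(true),h(X1,true,7)),  a =?= a.
Delete trivial equation true =?= true.
Bind V := h(wrap(X1),wrap(true),h(X1,true,7)); substituting into the one remaining equation that mentions V gives: wrap(h(h(true,7,Y1),h(true,Y,a),wrap(b))) =?= wrap(h(h(true,7,h(wrap(X1),wrap(true),h(X1,true,7))),h(true,wrap(Y),a),wrap(b))).
Delete trivial equation a =?= a.
Decompose h/3: wrap(N) =?= T,  T =?= L,  b =?= b.
Bind T := wrap(N); substituting into the one remaining equation that mentions T gives: wrap(N) =?= L.
Bind L := wrap(N); no other remaining equation mentions L. Substituting into the earlier binding gives Z := h(N,M,wrap(N)).
Delete trivial equation b =?= b.
Decompose wrap/1: h(h(true,7,Y1),h(true,Y,a),wrap(b)) =?= h(h(true,7,h(wrap(X1),wrap(true),h(X1,true,7))),h(true,wrap(Y),a),wrap(b)).
Decompose h/3: h(true,7,Y1) =?= h(true,7,h(wrap(X1),wrap(true),h(X1,true,7))),  h(true,Y,a) =?= h(true,wrap(Y),a),  wrap(b) =?= wrap(b).
Decompose h/3: true =?= true,  7 =?= 7,  Y1 =?= h(wrap(X1),wrap(true),h(X1,true,7)).
Delete trivial equation true =?= true.
Delete trivial equation 7 =?= 7.
Bind Y1 := h(wrap(X1),wrap(true),h(X1,true,7)); substituting into the one remaining equation that mentions Y1 gives: h(M,true,h(h(wrap(X1),wrap(true),h(X1,true,7)),b,a)) =?= h(h(true,X2,X1),true,h(X2,b,a)).
Decompose h/3: true =?= true,  Y =?= wrap(Y),  a =?= a.
Delete trivial equation true =?= true.
Occurs check fails: Y occurs in wrap(Y); the equation Y =?= wrap(Y) has no finite solution.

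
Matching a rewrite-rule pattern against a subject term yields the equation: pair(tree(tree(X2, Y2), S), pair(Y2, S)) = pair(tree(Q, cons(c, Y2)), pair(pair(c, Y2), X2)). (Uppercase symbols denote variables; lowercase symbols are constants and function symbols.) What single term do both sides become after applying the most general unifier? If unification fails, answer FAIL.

FAIL

Decompose pair/2: tree(tree(X2, Y2), S) = tree(Q, cons(c, Y2)),  pair(Y2, S) = pair(pair(c, Y2), X2).
Decompose tree/2: tree(X2, Y2) = Q,  S = cons(c, Y2).
Bind Q := tree(X2, Y2); no other remaining equation mentions Q.
Bind S := cons(c, Y2); substituting into the remaining equation gives: pair(Y2, cons(c, Y2)) = pair(pair(c, Y2), X2).
Decompose pair/2: Y2 = pair(c, Y2),  cons(c, Y2) = X2.
Occurs check fails: Y2 occurs in pair(c, Y2); the equation Y2 = pair(c, Y2) has no finite solution.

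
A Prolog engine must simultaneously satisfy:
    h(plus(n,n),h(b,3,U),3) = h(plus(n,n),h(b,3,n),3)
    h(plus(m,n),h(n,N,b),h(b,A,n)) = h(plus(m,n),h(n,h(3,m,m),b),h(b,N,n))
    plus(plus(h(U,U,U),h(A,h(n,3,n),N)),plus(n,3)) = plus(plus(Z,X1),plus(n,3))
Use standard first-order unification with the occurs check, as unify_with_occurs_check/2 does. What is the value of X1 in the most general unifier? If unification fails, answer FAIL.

Decompose h/3: plus(n,n) = plus(n,n),  h(b,3,U) = h(b,3,n),  3 = 3.
Delete trivial equation plus(n,n) = plus(n,n).
Decompose h/3: b = b,  3 = 3,  U = n.
Delete trivial equation b = b.
Delete trivial equation 3 = 3.
Bind U := n; substituting into the one remaining equation that mentions U gives: plus(plus(h(n,n,n),h(A,h(n,3,n),N)),plus(n,3)) = plus(plus(Z,X1),plus(n,3)).
Delete trivial equation 3 = 3.
Decompose h/3: plus(m,n) = plus(m,n),  h(n,N,b) = h(n,h(3,m,m),b),  h(b,A,n) = h(b,N,n).
Delete trivial equation plus(m,n) = plus(m,n).
Decompose h/3: n = n,  N = h(3,m,m),  b = b.
Delete trivial equation n = n.
Bind N := h(3,m,m); substituting into the 2 remaining equations that mention N gives: h(b,A,n) = h(b,h(3,m,m),n),  plus(plus(h(n,n,n),h(A,h(n,3,n),h(3,m,m))),plus(n,3)) = plus(plus(Z,X1),plus(n,3)).
Delete trivial equation b = b.
Decompose h/3: b = b,  A = h(3,m,m),  n = n.
Delete trivial equation b = b.
Bind A := h(3,m,m); substituting into the one remaining equation that mentions A gives: plus(plus(h(n,n,n),h(h(3,m,m),h(n,3,n),h(3,m,m))),plus(n,3)) = plus(plus(Z,X1),plus(n,3)).
Delete trivial equation n = n.
Decompose plus/2: plus(h(n,n,n),h(h(3,m,m),h(n,3,n),h(3,m,m))) = plus(Z,X1),  plus(n,3) = plus(n,3).
Decompose plus/2: h(n,n,n) = Z,  h(h(3,m,m),h(n,3,n),h(3,m,m)) = X1.
Bind Z := h(n,n,n); no other remaining equation mentions Z.
Bind X1 := h(h(3,m,m),h(n,3,n),h(3,m,m)); no other remaining equation mentions X1.
Delete trivial equation plus(n,3) = plus(n,3).
MGU = { U -> n, N -> h(3,m,m), A -> h(3,m,m), Z -> h(n,n,n), X1 -> h(h(3,m,m),h(n,3,n),h(3,m,m)) }, so X1 -> h(h(3,m,m),h(n,3,n),h(3,m,m)).

h(h(3,m,m),h(n,3,n),h(3,m,m))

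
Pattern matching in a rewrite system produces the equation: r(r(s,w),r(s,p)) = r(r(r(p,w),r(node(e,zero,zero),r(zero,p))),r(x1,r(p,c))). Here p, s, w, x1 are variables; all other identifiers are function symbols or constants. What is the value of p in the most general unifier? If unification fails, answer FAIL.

Decompose r/2: r(s,w) = r(r(p,w),r(node(e,zero,zero),r(zero,p))),  r(s,p) = r(x1,r(p,c)).
Decompose r/2: s = r(p,w),  w = r(node(e,zero,zero),r(zero,p)).
Bind s := r(p,w); substituting into the one remaining equation that mentions s gives: r(r(p,w),p) = r(x1,r(p,c)).
Bind w := r(node(e,zero,zero),r(zero,p)); substituting into the remaining equation gives: r(r(p,r(node(e,zero,zero),r(zero,p))),p) = r(x1,r(p,c)). Substituting into the earlier binding gives s := r(p,r(node(e,zero,zero),r(zero,p))).
Decompose r/2: r(p,r(node(e,zero,zero),r(zero,p))) = x1,  p = r(p,c).
Bind x1 := r(p,r(node(e,zero,zero),r(zero,p))); no other remaining equation mentions x1.
Occurs check fails: p occurs in r(p,c); the equation p = r(p,c) has no finite solution.

FAIL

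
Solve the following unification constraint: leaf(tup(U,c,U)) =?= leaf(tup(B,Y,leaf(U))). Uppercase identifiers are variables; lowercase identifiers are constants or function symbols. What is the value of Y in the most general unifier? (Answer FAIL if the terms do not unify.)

FAIL

Decompose leaf/1: tup(U,c,U) =?= tup(B,Y,leaf(U)).
Decompose tup/3: U =?= B,  c =?= Y,  U =?= leaf(U).
Bind U := B; substituting into the one remaining equation that mentions U gives: B =?= leaf(B).
Bind Y := c; no other remaining equation mentions Y.
Occurs check fails: B occurs in leaf(B); the equation B =?= leaf(B) has no finite solution.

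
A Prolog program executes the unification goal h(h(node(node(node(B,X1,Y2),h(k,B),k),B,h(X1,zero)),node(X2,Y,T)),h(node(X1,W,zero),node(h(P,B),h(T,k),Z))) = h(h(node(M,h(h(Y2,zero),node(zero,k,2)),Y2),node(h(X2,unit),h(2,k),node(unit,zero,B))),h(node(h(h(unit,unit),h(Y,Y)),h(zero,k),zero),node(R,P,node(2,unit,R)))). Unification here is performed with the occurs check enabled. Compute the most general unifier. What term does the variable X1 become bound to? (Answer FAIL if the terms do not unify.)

FAIL

Decompose h/2: h(node(node(node(B,X1,Y2),h(k,B),k),B,h(X1,zero)),node(X2,Y,T)) = h(node(M,h(h(Y2,zero),node(zero,k,2)),Y2),node(h(X2,unit),h(2,k),node(unit,zero,B))),  h(node(X1,W,zero),node(h(P,B),h(T,k),Z)) = h(node(h(h(unit,unit),h(Y,Y)),h(zero,k),zero),node(R,P,node(2,unit,R))).
Decompose h/2: node(node(node(B,X1,Y2),h(k,B),k),B,h(X1,zero)) = node(M,h(h(Y2,zero),node(zero,k,2)),Y2),  node(X2,Y,T) = node(h(X2,unit),h(2,k),node(unit,zero,B)).
Decompose node/3: node(node(B,X1,Y2),h(k,B),k) = M,  B = h(h(Y2,zero),node(zero,k,2)),  h(X1,zero) = Y2.
Bind M := node(node(B,X1,Y2),h(k,B),k); no other remaining equation mentions M.
Bind B := h(h(Y2,zero),node(zero,k,2)); substituting into the 2 remaining equations that mention B gives: node(X2,Y,T) = node(h(X2,unit),h(2,k),node(unit,zero,h(h(Y2,zero),node(zero,k,2)))),  h(node(X1,W,zero),node(h(P,h(h(Y2,zero),node(zero,k,2))),h(T,k),Z)) = h(node(h(h(unit,unit),h(Y,Y)),h(zero,k),zero),node(R,P,node(2,unit,R))). Substituting into the earlier binding gives M := node(node(h(h(Y2,zero),node(zero,k,2)),X1,Y2),h(k,h(h(Y2,zero),node(zero,k,2))),k).
Bind Y2 := h(X1,zero); substituting into the remaining equations gives: node(X2,Y,T) = node(h(X2,unit),h(2,k),node(unit,zero,h(h(h(X1,zero),zero),node(zero,k,2)))),  h(node(X1,W,zero),node(h(P,h(h(h(X1,zero),zero),node(zero,k,2))),h(T,k),Z)) = h(node(h(h(unit,unit),h(Y,Y)),h(zero,k),zero),node(R,P,node(2,unit,R))). Substituting into the earlier bindings gives M := node(node(h(h(h(X1,zero),zero),node(zero,k,2)),X1,h(X1,zero)),h(k,h(h(h(X1,zero),zero),node(zero,k,2))),k), B := h(h(h(X1,zero),zero),node(zero,k,2)).
Decompose node/3: X2 = h(X2,unit),  Y = h(2,k),  T = node(unit,zero,h(h(h(X1,zero),zero),node(zero,k,2))).
Occurs check fails: X2 occurs in h(X2,unit); the equation X2 = h(X2,unit) has no finite solution.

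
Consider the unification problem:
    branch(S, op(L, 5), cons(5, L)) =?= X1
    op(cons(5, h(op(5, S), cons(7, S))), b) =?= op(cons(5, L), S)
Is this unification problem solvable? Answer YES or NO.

YES

Bind X1 := branch(S, op(L, 5), cons(5, L)); no other remaining equation mentions X1.
Decompose op/2: cons(5, h(op(5, S), cons(7, S))) =?= cons(5, L),  b =?= S.
Decompose cons/2: 5 =?= 5,  h(op(5, S), cons(7, S)) =?= L.
Delete trivial equation 5 =?= 5.
Bind L := h(op(5, S), cons(7, S)); no other remaining equation mentions L. Substituting into the earlier binding gives X1 := branch(S, op(h(op(5, S), cons(7, S)), 5), cons(5, h(op(5, S), cons(7, S)))).
Bind S := b. Substituting into the earlier bindings gives X1 := branch(b, op(h(op(5, b), cons(7, b)), 5), cons(5, h(op(5, b), cons(7, b)))), L := h(op(5, b), cons(7, b)).
No equations remain and no clash or occurs-check failure arose, so a unifier exists.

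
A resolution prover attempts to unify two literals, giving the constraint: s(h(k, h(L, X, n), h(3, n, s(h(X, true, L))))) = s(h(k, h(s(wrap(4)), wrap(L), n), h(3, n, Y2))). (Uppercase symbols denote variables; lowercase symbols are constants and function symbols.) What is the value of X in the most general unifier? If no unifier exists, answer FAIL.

Decompose s/1: h(k, h(L, X, n), h(3, n, s(h(X, true, L)))) = h(k, h(s(wrap(4)), wrap(L), n), h(3, n, Y2)).
Decompose h/3: k = k,  h(L, X, n) = h(s(wrap(4)), wrap(L), n),  h(3, n, s(h(X, true, L))) = h(3, n, Y2).
Delete trivial equation k = k.
Decompose h/3: L = s(wrap(4)),  X = wrap(L),  n = n.
Bind L := s(wrap(4)); substituting into the 2 remaining equations that mention L gives: X = wrap(s(wrap(4))),  h(3, n, s(h(X, true, s(wrap(4))))) = h(3, n, Y2).
Bind X := wrap(s(wrap(4))); substituting into the one remaining equation that mentions X gives: h(3, n, s(h(wrap(s(wrap(4))), true, s(wrap(4))))) = h(3, n, Y2).
Delete trivial equation n = n.
Decompose h/3: 3 = 3,  n = n,  s(h(wrap(s(wrap(4))), true, s(wrap(4)))) = Y2.
Delete trivial equation 3 = 3.
Delete trivial equation n = n.
Bind Y2 := s(h(wrap(s(wrap(4))), true, s(wrap(4)))).
MGU = { L := s(wrap(4)), X := wrap(s(wrap(4))), Y2 := s(h(wrap(s(wrap(4))), true, s(wrap(4)))) }, so X := wrap(s(wrap(4))).

wrap(s(wrap(4)))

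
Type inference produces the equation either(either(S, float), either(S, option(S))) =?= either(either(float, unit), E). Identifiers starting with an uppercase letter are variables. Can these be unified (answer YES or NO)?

Decompose either/2: either(S, float) =?= either(float, unit),  either(S, option(S)) =?= E.
Decompose either/2: S =?= float,  float =?= unit.
Bind S := float; substituting into the one remaining equation that mentions S gives: either(float, option(float)) =?= E.
Clash: constants float and unit differ; no unifier exists.

NO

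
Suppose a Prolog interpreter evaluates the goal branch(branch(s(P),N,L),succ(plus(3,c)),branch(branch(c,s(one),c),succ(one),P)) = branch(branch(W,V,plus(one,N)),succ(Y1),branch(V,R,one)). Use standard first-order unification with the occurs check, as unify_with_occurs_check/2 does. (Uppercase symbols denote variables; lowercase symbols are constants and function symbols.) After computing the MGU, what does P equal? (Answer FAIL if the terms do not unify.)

one

Decompose branch/3: branch(s(P),N,L) = branch(W,V,plus(one,N)),  succ(plus(3,c)) = succ(Y1),  branch(branch(c,s(one),c),succ(one),P) = branch(V,R,one).
Decompose branch/3: s(P) = W,  N = V,  L = plus(one,N).
Bind W := s(P); no other remaining equation mentions W.
Bind N := V; substituting into the one remaining equation that mentions N gives: L = plus(one,V).
Bind L := plus(one,V); no other remaining equation mentions L.
Decompose succ/1: plus(3,c) = Y1.
Bind Y1 := plus(3,c); no other remaining equation mentions Y1.
Decompose branch/3: branch(c,s(one),c) = V,  succ(one) = R,  P = one.
Bind V := branch(c,s(one),c); no other remaining equation mentions V. Substituting into the earlier bindings gives N := branch(c,s(one),c), L := plus(one,branch(c,s(one),c)).
Bind R := succ(one); no other remaining equation mentions R.
Bind P := one. Substituting into the earlier binding gives W := s(one).
MGU = { W = s(one), N = branch(c,s(one),c), L = plus(one,branch(c,s(one),c)), Y1 = plus(3,c), V = branch(c,s(one),c), R = succ(one), P = one }, so P = one.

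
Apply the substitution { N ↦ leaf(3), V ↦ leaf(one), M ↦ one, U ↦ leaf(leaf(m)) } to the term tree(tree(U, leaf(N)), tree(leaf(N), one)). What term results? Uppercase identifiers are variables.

tree(tree(leaf(leaf(m)), leaf(leaf(3))), tree(leaf(leaf(3)), one))

Replace each occurrence of N with leaf(3).
Replace each occurrence of U with leaf(leaf(m)).
Result: tree(tree(leaf(leaf(m)), leaf(leaf(3))), tree(leaf(leaf(3)), one)).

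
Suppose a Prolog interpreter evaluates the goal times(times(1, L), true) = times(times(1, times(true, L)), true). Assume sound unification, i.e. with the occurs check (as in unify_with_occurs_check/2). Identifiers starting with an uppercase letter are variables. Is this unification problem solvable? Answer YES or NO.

NO

Decompose times/2: times(1, L) = times(1, times(true, L)),  true = true.
Decompose times/2: 1 = 1,  L = times(true, L).
Delete trivial equation 1 = 1.
Occurs check fails: L occurs in times(true, L); the equation L = times(true, L) has no finite solution.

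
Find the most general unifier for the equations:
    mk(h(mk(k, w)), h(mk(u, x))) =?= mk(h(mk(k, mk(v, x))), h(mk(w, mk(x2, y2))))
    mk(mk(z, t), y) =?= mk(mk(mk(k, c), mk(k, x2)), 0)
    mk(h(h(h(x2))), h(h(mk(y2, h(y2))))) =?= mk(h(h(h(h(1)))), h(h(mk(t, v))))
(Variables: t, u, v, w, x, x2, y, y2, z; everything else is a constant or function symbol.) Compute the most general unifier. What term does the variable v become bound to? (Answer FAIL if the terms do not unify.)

Decompose mk/2: h(mk(k, w)) =?= h(mk(k, mk(v, x))),  h(mk(u, x)) =?= h(mk(w, mk(x2, y2))).
Decompose h/1: mk(k, w) =?= mk(k, mk(v, x)).
Decompose mk/2: k =?= k,  w =?= mk(v, x).
Delete trivial equation k =?= k.
Bind w := mk(v, x); substituting into the one remaining equation that mentions w gives: h(mk(u, x)) =?= h(mk(mk(v, x), mk(x2, y2))).
Decompose h/1: mk(u, x) =?= mk(mk(v, x), mk(x2, y2)).
Decompose mk/2: u =?= mk(v, x),  x =?= mk(x2, y2).
Bind u := mk(v, x); no other remaining equation mentions u.
Bind x := mk(x2, y2); no other remaining equation mentions x. Substituting into the earlier bindings gives w := mk(v, mk(x2, y2)), u := mk(v, mk(x2, y2)).
Decompose mk/2: mk(z, t) =?= mk(mk(k, c), mk(k, x2)),  y =?= 0.
Decompose mk/2: z =?= mk(k, c),  t =?= mk(k, x2).
Bind z := mk(k, c); no other remaining equation mentions z.
Bind t := mk(k, x2); substituting into the one remaining equation that mentions t gives: mk(h(h(h(x2))), h(h(mk(y2, h(y2))))) =?= mk(h(h(h(h(1)))), h(h(mk(mk(k, x2), v)))).
Bind y := 0; no other remaining equation mentions y.
Decompose mk/2: h(h(h(x2))) =?= h(h(h(h(1)))),  h(h(mk(y2, h(y2)))) =?= h(h(mk(mk(k, x2), v))).
Decompose h/1: h(h(x2)) =?= h(h(h(1))).
Decompose h/1: h(x2) =?= h(h(1)).
Decompose h/1: x2 =?= h(1).
Bind x2 := h(1); substituting into the remaining equation gives: h(h(mk(y2, h(y2)))) =?= h(h(mk(mk(k, h(1)), v))). Substituting into the earlier bindings gives w := mk(v, mk(h(1), y2)), u := mk(v, mk(h(1), y2)), x := mk(h(1), y2), t := mk(k, h(1)).
Decompose h/1: h(mk(y2, h(y2))) =?= h(mk(mk(k, h(1)), v)).
Decompose h/1: mk(y2, h(y2)) =?= mk(mk(k, h(1)), v).
Decompose mk/2: y2 =?= mk(k, h(1)),  h(y2) =?= v.
Bind y2 := mk(k, h(1)); substituting into the remaining equation gives: h(mk(k, h(1))) =?= v. Substituting into the earlier bindings gives w := mk(v, mk(h(1), mk(k, h(1)))), u := mk(v, mk(h(1), mk(k, h(1)))), x := mk(h(1), mk(k, h(1))).
Bind v := h(mk(k, h(1))). Substituting into the earlier bindings gives w := mk(h(mk(k, h(1))), mk(h(1), mk(k, h(1)))), u := mk(h(mk(k, h(1))), mk(h(1), mk(k, h(1)))).
MGU = { w ↦ mk(h(mk(k, h(1))), mk(h(1), mk(k, h(1)))), u ↦ mk(h(mk(k, h(1))), mk(h(1), mk(k, h(1)))), x ↦ mk(h(1), mk(k, h(1))), z ↦ mk(k, c), t ↦ mk(k, h(1)), y ↦ 0, x2 ↦ h(1), y2 ↦ mk(k, h(1)), v ↦ h(mk(k, h(1))) }, so v ↦ h(mk(k, h(1))).

h(mk(k, h(1)))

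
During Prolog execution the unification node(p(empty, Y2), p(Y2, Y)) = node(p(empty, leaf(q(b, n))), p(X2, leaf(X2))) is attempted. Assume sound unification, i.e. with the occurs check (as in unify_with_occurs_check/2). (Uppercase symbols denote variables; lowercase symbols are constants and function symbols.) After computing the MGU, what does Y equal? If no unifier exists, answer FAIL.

Decompose node/2: p(empty, Y2) = p(empty, leaf(q(b, n))),  p(Y2, Y) = p(X2, leaf(X2)).
Decompose p/2: empty = empty,  Y2 = leaf(q(b, n)).
Delete trivial equation empty = empty.
Bind Y2 := leaf(q(b, n)); substituting into the remaining equation gives: p(leaf(q(b, n)), Y) = p(X2, leaf(X2)).
Decompose p/2: leaf(q(b, n)) = X2,  Y = leaf(X2).
Bind X2 := leaf(q(b, n)); substituting into the remaining equation gives: Y = leaf(leaf(q(b, n))).
Bind Y := leaf(leaf(q(b, n))).
MGU = { Y2 = leaf(q(b, n)), X2 = leaf(q(b, n)), Y = leaf(leaf(q(b, n))) }, so Y = leaf(leaf(q(b, n))).

leaf(leaf(q(b, n)))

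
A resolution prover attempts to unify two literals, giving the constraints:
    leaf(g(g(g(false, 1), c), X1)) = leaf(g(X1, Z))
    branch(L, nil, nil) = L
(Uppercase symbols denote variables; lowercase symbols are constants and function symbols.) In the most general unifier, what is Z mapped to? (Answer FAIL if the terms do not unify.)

Decompose leaf/1: g(g(g(false, 1), c), X1) = g(X1, Z).
Decompose g/2: g(g(false, 1), c) = X1,  X1 = Z.
Bind X1 := g(g(false, 1), c); substituting into the one remaining equation that mentions X1 gives: g(g(false, 1), c) = Z.
Bind Z := g(g(false, 1), c); no other remaining equation mentions Z.
Occurs check fails: L occurs in branch(L, nil, nil); the equation L = branch(L, nil, nil) has no finite solution.

FAIL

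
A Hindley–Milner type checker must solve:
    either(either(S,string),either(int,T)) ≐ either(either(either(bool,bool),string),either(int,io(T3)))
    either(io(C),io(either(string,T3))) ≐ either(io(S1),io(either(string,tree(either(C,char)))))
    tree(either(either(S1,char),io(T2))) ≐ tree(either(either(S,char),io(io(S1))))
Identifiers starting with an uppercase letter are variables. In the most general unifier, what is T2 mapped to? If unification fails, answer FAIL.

Decompose either/2: either(S,string) ≐ either(either(bool,bool),string),  either(int,T) ≐ either(int,io(T3)).
Decompose either/2: S ≐ either(bool,bool),  string ≐ string.
Bind S := either(bool,bool); substituting into the one remaining equation that mentions S gives: tree(either(either(S1,char),io(T2))) ≐ tree(either(either(either(bool,bool),char),io(io(S1)))).
Delete trivial equation string ≐ string.
Decompose either/2: int ≐ int,  T ≐ io(T3).
Delete trivial equation int ≐ int.
Bind T := io(T3); no other remaining equation mentions T.
Decompose either/2: io(C) ≐ io(S1),  io(either(string,T3)) ≐ io(either(string,tree(either(C,char)))).
Decompose io/1: C ≐ S1.
Bind C := S1; substituting into the one remaining equation that mentions C gives: io(either(string,T3)) ≐ io(either(string,tree(either(S1,char)))).
Decompose io/1: either(string,T3) ≐ either(string,tree(either(S1,char))).
Decompose either/2: string ≐ string,  T3 ≐ tree(either(S1,char)).
Delete trivial equation string ≐ string.
Bind T3 := tree(either(S1,char)); no other remaining equation mentions T3. Substituting into the earlier binding gives T := io(tree(either(S1,char))).
Decompose tree/1: either(either(S1,char),io(T2)) ≐ either(either(either(bool,bool),char),io(io(S1))).
Decompose either/2: either(S1,char) ≐ either(either(bool,bool),char),  io(T2) ≐ io(io(S1)).
Decompose either/2: S1 ≐ either(bool,bool),  char ≐ char.
Bind S1 := either(bool,bool); substituting into the one remaining equation that mentions S1 gives: io(T2) ≐ io(io(either(bool,bool))). Substituting into the earlier bindings gives T := io(tree(either(either(bool,bool),char))), C := either(bool,bool), T3 := tree(either(either(bool,bool),char)).
Delete trivial equation char ≐ char.
Decompose io/1: T2 ≐ io(either(bool,bool)).
Bind T2 := io(either(bool,bool)).
MGU = { S := either(bool,bool), T := io(tree(either(either(bool,bool),char))), C := either(bool,bool), T3 := tree(either(either(bool,bool),char)), S1 := either(bool,bool), T2 := io(either(bool,bool)) }, so T2 := io(either(bool,bool)).

io(either(bool,bool))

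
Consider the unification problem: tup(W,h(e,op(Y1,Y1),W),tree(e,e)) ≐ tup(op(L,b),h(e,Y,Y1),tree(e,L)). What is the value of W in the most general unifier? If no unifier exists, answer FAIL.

Decompose tup/3: W ≐ op(L,b),  h(e,op(Y1,Y1),W) ≐ h(e,Y,Y1),  tree(e,e) ≐ tree(e,L).
Bind W := op(L,b); substituting into the one remaining equation that mentions W gives: h(e,op(Y1,Y1),op(L,b)) ≐ h(e,Y,Y1).
Decompose h/3: e ≐ e,  op(Y1,Y1) ≐ Y,  op(L,b) ≐ Y1.
Delete trivial equation e ≐ e.
Bind Y := op(Y1,Y1); no other remaining equation mentions Y.
Bind Y1 := op(L,b); no other remaining equation mentions Y1. Substituting into the earlier binding gives Y := op(op(L,b),op(L,b)).
Decompose tree/2: e ≐ e,  e ≐ L.
Delete trivial equation e ≐ e.
Bind L := e. Substituting into the earlier bindings gives W := op(e,b), Y := op(op(e,b),op(e,b)), Y1 := op(e,b).
MGU = { W -> op(e,b), Y -> op(op(e,b),op(e,b)), Y1 -> op(e,b), L -> e }, so W -> op(e,b).

op(e,b)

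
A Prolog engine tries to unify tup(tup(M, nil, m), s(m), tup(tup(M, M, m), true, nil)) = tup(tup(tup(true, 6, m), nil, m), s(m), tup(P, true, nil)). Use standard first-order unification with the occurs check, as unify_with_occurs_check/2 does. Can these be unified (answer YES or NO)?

Decompose tup/3: tup(M, nil, m) = tup(tup(true, 6, m), nil, m),  s(m) = s(m),  tup(tup(M, M, m), true, nil) = tup(P, true, nil).
Decompose tup/3: M = tup(true, 6, m),  nil = nil,  m = m.
Bind M := tup(true, 6, m); substituting into the one remaining equation that mentions M gives: tup(tup(tup(true, 6, m), tup(true, 6, m), m), true, nil) = tup(P, true, nil).
Delete trivial equation nil = nil.
Delete trivial equation m = m.
Delete trivial equation s(m) = s(m).
Decompose tup/3: tup(tup(true, 6, m), tup(true, 6, m), m) = P,  true = true,  nil = nil.
Bind P := tup(tup(true, 6, m), tup(true, 6, m), m); no other remaining equation mentions P.
Delete trivial equation true = true.
Delete trivial equation nil = nil.
No equations remain and no clash or occurs-check failure arose, so a unifier exists.

YES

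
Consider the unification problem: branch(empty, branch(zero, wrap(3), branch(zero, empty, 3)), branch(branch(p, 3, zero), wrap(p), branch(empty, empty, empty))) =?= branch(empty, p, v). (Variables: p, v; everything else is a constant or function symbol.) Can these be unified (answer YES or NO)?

YES

Decompose branch/3: empty =?= empty,  branch(zero, wrap(3), branch(zero, empty, 3)) =?= p,  branch(branch(p, 3, zero), wrap(p), branch(empty, empty, empty)) =?= v.
Delete trivial equation empty =?= empty.
Bind p := branch(zero, wrap(3), branch(zero, empty, 3)); substituting into the remaining equation gives: branch(branch(branch(zero, wrap(3), branch(zero, empty, 3)), 3, zero), wrap(branch(zero, wrap(3), branch(zero, empty, 3))), branch(empty, empty, empty)) =?= v.
Bind v := branch(branch(branch(zero, wrap(3), branch(zero, empty, 3)), 3, zero), wrap(branch(zero, wrap(3), branch(zero, empty, 3))), branch(empty, empty, empty)).
No equations remain and no clash or occurs-check failure arose, so a unifier exists.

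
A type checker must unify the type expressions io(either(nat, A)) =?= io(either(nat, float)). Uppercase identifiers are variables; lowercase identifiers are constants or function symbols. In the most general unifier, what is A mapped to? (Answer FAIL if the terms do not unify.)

Decompose io/1: either(nat, A) =?= either(nat, float).
Decompose either/2: nat =?= nat,  A =?= float.
Delete trivial equation nat =?= nat.
Bind A := float.
MGU = { A := float }, so A := float.

float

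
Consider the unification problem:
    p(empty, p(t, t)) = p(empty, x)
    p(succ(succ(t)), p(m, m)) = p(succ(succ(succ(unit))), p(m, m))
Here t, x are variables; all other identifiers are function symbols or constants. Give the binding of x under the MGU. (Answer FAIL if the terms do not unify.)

p(succ(unit), succ(unit))

Decompose p/2: empty = empty,  p(t, t) = x.
Delete trivial equation empty = empty.
Bind x := p(t, t); no other remaining equation mentions x.
Decompose p/2: succ(succ(t)) = succ(succ(succ(unit))),  p(m, m) = p(m, m).
Decompose succ/1: succ(t) = succ(succ(unit)).
Decompose succ/1: t = succ(unit).
Bind t := succ(unit); no other remaining equation mentions t. Substituting into the earlier binding gives x := p(succ(unit), succ(unit)).
Delete trivial equation p(m, m) = p(m, m).
MGU = { x := p(succ(unit), succ(unit)), t := succ(unit) }, so x := p(succ(unit), succ(unit)).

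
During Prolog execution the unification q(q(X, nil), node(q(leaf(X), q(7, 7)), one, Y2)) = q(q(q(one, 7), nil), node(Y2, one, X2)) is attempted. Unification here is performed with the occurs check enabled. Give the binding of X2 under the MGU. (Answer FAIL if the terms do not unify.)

Decompose q/2: q(X, nil) = q(q(one, 7), nil),  node(q(leaf(X), q(7, 7)), one, Y2) = node(Y2, one, X2).
Decompose q/2: X = q(one, 7),  nil = nil.
Bind X := q(one, 7); substituting into the one remaining equation that mentions X gives: node(q(leaf(q(one, 7)), q(7, 7)), one, Y2) = node(Y2, one, X2).
Delete trivial equation nil = nil.
Decompose node/3: q(leaf(q(one, 7)), q(7, 7)) = Y2,  one = one,  Y2 = X2.
Bind Y2 := q(leaf(q(one, 7)), q(7, 7)); substituting into the one remaining equation that mentions Y2 gives: q(leaf(q(one, 7)), q(7, 7)) = X2.
Delete trivial equation one = one.
Bind X2 := q(leaf(q(one, 7)), q(7, 7)).
MGU = { X = q(one, 7), Y2 = q(leaf(q(one, 7)), q(7, 7)), X2 = q(leaf(q(one, 7)), q(7, 7)) }, so X2 = q(leaf(q(one, 7)), q(7, 7)).

q(leaf(q(one, 7)), q(7, 7))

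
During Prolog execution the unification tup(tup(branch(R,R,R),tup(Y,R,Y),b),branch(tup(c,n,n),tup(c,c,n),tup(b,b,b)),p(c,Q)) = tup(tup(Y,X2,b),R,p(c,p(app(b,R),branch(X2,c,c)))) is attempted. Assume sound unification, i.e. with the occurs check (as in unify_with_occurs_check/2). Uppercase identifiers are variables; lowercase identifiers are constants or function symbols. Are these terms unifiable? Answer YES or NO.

YES

Decompose tup/3: tup(branch(R,R,R),tup(Y,R,Y),b) = tup(Y,X2,b),  branch(tup(c,n,n),tup(c,c,n),tup(b,b,b)) = R,  p(c,Q) = p(c,p(app(b,R),branch(X2,c,c))).
Decompose tup/3: branch(R,R,R) = Y,  tup(Y,R,Y) = X2,  b = b.
Bind Y := branch(R,R,R); substituting into the one remaining equation that mentions Y gives: tup(branch(R,R,R),R,branch(R,R,R)) = X2.
Bind X2 := tup(branch(R,R,R),R,branch(R,R,R)); substituting into the one remaining equation that mentions X2 gives: p(c,Q) = p(c,p(app(b,R),branch(tup(branch(R,R,R),R,branch(R,R,R)),c,c))).
Delete trivial equation b = b.
Bind R := branch(tup(c,n,n),tup(c,c,n),tup(b,b,b)); substituting into the remaining equation gives: p(c,Q) = p(c,p(app(b,branch(tup(c,n,n),tup(c,c,n),tup(b,b,b))),branch(tup(branch(branch(tup(c,n,n),tup(c,c,n),tup(b,b,b)),branch(tup(c,n,n),tup(c,c,n),tup(b,b,b)),branch(tup(c,n,n),tup(c,c,n),tup(b,b,b))),branch(tup(c,n,n),tup(c,c,n),tup(b,b,b)),branch(branch(tup(c,n,n),tup(c,c,n),tup(b,b,b)),branch(tup(c,n,n),tup(c,c,n),tup(b,b,b)),branch(tup(c,n,n),tup(c,c,n),tup(b,b,b)))),c,c))). Substituting into the earlier bindings gives Y := branch(branch(tup(c,n,n),tup(c,c,n),tup(b,b,b)),branch(tup(c,n,n),tup(c,c,n),tup(b,b,b)),branch(tup(c,n,n),tup(c,c,n),tup(b,b,b))), X2 := tup(branch(branch(tup(c,n,n),tup(c,c,n),tup(b,b,b)),branch(tup(c,n,n),tup(c,c,n),tup(b,b,b)),branch(tup(c,n,n),tup(c,c,n),tup(b,b,b))),branch(tup(c,n,n),tup(c,c,n),tup(b,b,b)),branch(branch(tup(c,n,n),tup(c,c,n),tup(b,b,b)),branch(tup(c,n,n),tup(c,c,n),tup(b,b,b)),branch(tup(c,n,n),tup(c,c,n),tup(b,b,b)))).
Decompose p/2: c = c,  Q = p(app(b,branch(tup(c,n,n),tup(c,c,n),tup(b,b,b))),branch(tup(branch(branch(tup(c,n,n),tup(c,c,n),tup(b,b,b)),branch(tup(c,n,n),tup(c,c,n),tup(b,b,b)),branch(tup(c,n,n),tup(c,c,n),tup(b,b,b))),branch(tup(c,n,n),tup(c,c,n),tup(b,b,b)),branch(branch(tup(c,n,n),tup(c,c,n),tup(b,b,b)),branch(tup(c,n,n),tup(c,c,n),tup(b,b,b)),branch(tup(c,n,n),tup(c,c,n),tup(b,b,b)))),c,c)).
Delete trivial equation c = c.
Bind Q := p(app(b,branch(tup(c,n,n),tup(c,c,n),tup(b,b,b))),branch(tup(branch(branch(tup(c,n,n),tup(c,c,n),tup(b,b,b)),branch(tup(c,n,n),tup(c,c,n),tup(b,b,b)),branch(tup(c,n,n),tup(c,c,n),tup(b,b,b))),branch(tup(c,n,n),tup(c,c,n),tup(b,b,b)),branch(branch(tup(c,n,n),tup(c,c,n),tup(b,b,b)),branch(tup(c,n,n),tup(c,c,n),tup(b,b,b)),branch(tup(c,n,n),tup(c,c,n),tup(b,b,b)))),c,c)).
No equations remain and no clash or occurs-check failure arose, so a unifier exists.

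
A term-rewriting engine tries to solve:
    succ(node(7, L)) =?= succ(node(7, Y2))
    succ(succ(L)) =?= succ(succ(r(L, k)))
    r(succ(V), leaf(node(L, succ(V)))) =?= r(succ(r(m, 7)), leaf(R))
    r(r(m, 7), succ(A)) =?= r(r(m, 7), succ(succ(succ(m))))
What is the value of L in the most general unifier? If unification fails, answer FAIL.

Decompose succ/1: node(7, L) =?= node(7, Y2).
Decompose node/2: 7 =?= 7,  L =?= Y2.
Delete trivial equation 7 =?= 7.
Bind L := Y2; substituting into the 2 remaining equations that mention L gives: succ(succ(Y2)) =?= succ(succ(r(Y2, k))),  r(succ(V), leaf(node(Y2, succ(V)))) =?= r(succ(r(m, 7)), leaf(R)).
Decompose succ/1: succ(Y2) =?= succ(r(Y2, k)).
Decompose succ/1: Y2 =?= r(Y2, k).
Occurs check fails: Y2 occurs in r(Y2, k); the equation Y2 =?= r(Y2, k) has no finite solution.

FAIL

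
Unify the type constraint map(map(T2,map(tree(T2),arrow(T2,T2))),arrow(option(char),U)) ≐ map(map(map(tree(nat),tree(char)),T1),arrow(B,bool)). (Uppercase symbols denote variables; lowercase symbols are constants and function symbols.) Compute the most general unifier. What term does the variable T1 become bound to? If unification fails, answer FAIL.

Decompose map/2: map(T2,map(tree(T2),arrow(T2,T2))) ≐ map(map(tree(nat),tree(char)),T1),  arrow(option(char),U) ≐ arrow(B,bool).
Decompose map/2: T2 ≐ map(tree(nat),tree(char)),  map(tree(T2),arrow(T2,T2)) ≐ T1.
Bind T2 := map(tree(nat),tree(char)); substituting into the one remaining equation that mentions T2 gives: map(tree(map(tree(nat),tree(char))),arrow(map(tree(nat),tree(char)),map(tree(nat),tree(char)))) ≐ T1.
Bind T1 := map(tree(map(tree(nat),tree(char))),arrow(map(tree(nat),tree(char)),map(tree(nat),tree(char)))); no other remaining equation mentions T1.
Decompose arrow/2: option(char) ≐ B,  U ≐ bool.
Bind B := option(char); no other remaining equation mentions B.
Bind U := bool.
MGU = { T2 := map(tree(nat),tree(char)), T1 := map(tree(map(tree(nat),tree(char))),arrow(map(tree(nat),tree(char)),map(tree(nat),tree(char)))), B := option(char), U := bool }, so T1 := map(tree(map(tree(nat),tree(char))),arrow(map(tree(nat),tree(char)),map(tree(nat),tree(char)))).

map(tree(map(tree(nat),tree(char))),arrow(map(tree(nat),tree(char)),map(tree(nat),tree(char))))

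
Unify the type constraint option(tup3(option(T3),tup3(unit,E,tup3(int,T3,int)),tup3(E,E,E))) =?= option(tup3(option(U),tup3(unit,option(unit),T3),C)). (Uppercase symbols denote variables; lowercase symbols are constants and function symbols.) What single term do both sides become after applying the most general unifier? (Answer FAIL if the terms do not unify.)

Decompose option/1: tup3(option(T3),tup3(unit,E,tup3(int,T3,int)),tup3(E,E,E)) =?= tup3(option(U),tup3(unit,option(unit),T3),C).
Decompose tup3/3: option(T3) =?= option(U),  tup3(unit,E,tup3(int,T3,int)) =?= tup3(unit,option(unit),T3),  tup3(E,E,E) =?= C.
Decompose option/1: T3 =?= U.
Bind T3 := U; substituting into the one remaining equation that mentions T3 gives: tup3(unit,E,tup3(int,U,int)) =?= tup3(unit,option(unit),U).
Decompose tup3/3: unit =?= unit,  E =?= option(unit),  tup3(int,U,int) =?= U.
Delete trivial equation unit =?= unit.
Bind E := option(unit); substituting into the one remaining equation that mentions E gives: tup3(option(unit),option(unit),option(unit)) =?= C.
Occurs check fails: U occurs in tup3(int,U,int); the equation U =?= tup3(int,U,int) has no finite solution.

FAIL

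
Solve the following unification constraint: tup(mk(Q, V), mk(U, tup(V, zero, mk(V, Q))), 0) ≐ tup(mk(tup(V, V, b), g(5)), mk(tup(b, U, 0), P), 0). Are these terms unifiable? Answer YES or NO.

Decompose tup/3: mk(Q, V) ≐ mk(tup(V, V, b), g(5)),  mk(U, tup(V, zero, mk(V, Q))) ≐ mk(tup(b, U, 0), P),  0 ≐ 0.
Decompose mk/2: Q ≐ tup(V, V, b),  V ≐ g(5).
Bind Q := tup(V, V, b); substituting into the one remaining equation that mentions Q gives: mk(U, tup(V, zero, mk(V, tup(V, V, b)))) ≐ mk(tup(b, U, 0), P).
Bind V := g(5); substituting into the one remaining equation that mentions V gives: mk(U, tup(g(5), zero, mk(g(5), tup(g(5), g(5), b)))) ≐ mk(tup(b, U, 0), P). Substituting into the earlier binding gives Q := tup(g(5), g(5), b).
Decompose mk/2: U ≐ tup(b, U, 0),  tup(g(5), zero, mk(g(5), tup(g(5), g(5), b))) ≐ P.
Occurs check fails: U occurs in tup(b, U, 0); the equation U ≐ tup(b, U, 0) has no finite solution.

NO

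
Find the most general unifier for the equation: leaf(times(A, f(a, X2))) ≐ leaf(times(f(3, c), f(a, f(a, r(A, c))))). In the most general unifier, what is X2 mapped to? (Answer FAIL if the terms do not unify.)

Decompose leaf/1: times(A, f(a, X2)) ≐ times(f(3, c), f(a, f(a, r(A, c)))).
Decompose times/2: A ≐ f(3, c),  f(a, X2) ≐ f(a, f(a, r(A, c))).
Bind A := f(3, c); substituting into the remaining equation gives: f(a, X2) ≐ f(a, f(a, r(f(3, c), c))).
Decompose f/2: a ≐ a,  X2 ≐ f(a, r(f(3, c), c)).
Delete trivial equation a ≐ a.
Bind X2 := f(a, r(f(3, c), c)).
MGU = { A -> f(3, c), X2 -> f(a, r(f(3, c), c)) }, so X2 -> f(a, r(f(3, c), c)).

f(a, r(f(3, c), c))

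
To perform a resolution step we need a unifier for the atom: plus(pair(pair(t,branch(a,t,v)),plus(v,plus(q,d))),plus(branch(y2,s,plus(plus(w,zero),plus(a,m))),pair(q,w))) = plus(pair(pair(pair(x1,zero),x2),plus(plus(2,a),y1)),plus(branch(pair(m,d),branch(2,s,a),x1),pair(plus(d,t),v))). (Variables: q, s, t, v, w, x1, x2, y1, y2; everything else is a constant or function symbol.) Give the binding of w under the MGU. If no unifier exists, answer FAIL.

FAIL

Decompose plus/2: pair(pair(t,branch(a,t,v)),plus(v,plus(q,d))) = pair(pair(pair(x1,zero),x2),plus(plus(2,a),y1)),  plus(branch(y2,s,plus(plus(w,zero),plus(a,m))),pair(q,w)) = plus(branch(pair(m,d),branch(2,s,a),x1),pair(plus(d,t),v)).
Decompose pair/2: pair(t,branch(a,t,v)) = pair(pair(x1,zero),x2),  plus(v,plus(q,d)) = plus(plus(2,a),y1).
Decompose pair/2: t = pair(x1,zero),  branch(a,t,v) = x2.
Bind t := pair(x1,zero); substituting into the 2 remaining equations that mention t gives: branch(a,pair(x1,zero),v) = x2,  plus(branch(y2,s,plus(plus(w,zero),plus(a,m))),pair(q,w)) = plus(branch(pair(m,d),branch(2,s,a),x1),pair(plus(d,pair(x1,zero)),v)).
Bind x2 := branch(a,pair(x1,zero),v); no other remaining equation mentions x2.
Decompose plus/2: v = plus(2,a),  plus(q,d) = y1.
Bind v := plus(2,a); substituting into the one remaining equation that mentions v gives: plus(branch(y2,s,plus(plus(w,zero),plus(a,m))),pair(q,w)) = plus(branch(pair(m,d),branch(2,s,a),x1),pair(plus(d,pair(x1,zero)),plus(2,a))). Substituting into the earlier binding gives x2 := branch(a,pair(x1,zero),plus(2,a)).
Bind y1 := plus(q,d); no other remaining equation mentions y1.
Decompose plus/2: branch(y2,s,plus(plus(w,zero),plus(a,m))) = branch(pair(m,d),branch(2,s,a),x1),  pair(q,w) = pair(plus(d,pair(x1,zero)),plus(2,a)).
Decompose branch/3: y2 = pair(m,d),  s = branch(2,s,a),  plus(plus(w,zero),plus(a,m)) = x1.
Bind y2 := pair(m,d); no other remaining equation mentions y2.
Occurs check fails: s occurs in branch(2,s,a); the equation s = branch(2,s,a) has no finite solution.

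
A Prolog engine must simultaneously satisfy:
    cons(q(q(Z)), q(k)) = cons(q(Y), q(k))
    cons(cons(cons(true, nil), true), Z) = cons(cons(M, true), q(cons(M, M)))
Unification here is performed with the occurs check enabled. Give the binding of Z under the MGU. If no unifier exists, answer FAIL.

Decompose cons/2: q(q(Z)) = q(Y),  q(k) = q(k).
Decompose q/1: q(Z) = Y.
Bind Y := q(Z); no other remaining equation mentions Y.
Delete trivial equation q(k) = q(k).
Decompose cons/2: cons(cons(true, nil), true) = cons(M, true),  Z = q(cons(M, M)).
Decompose cons/2: cons(true, nil) = M,  true = true.
Bind M := cons(true, nil); substituting into the one remaining equation that mentions M gives: Z = q(cons(cons(true, nil), cons(true, nil))).
Delete trivial equation true = true.
Bind Z := q(cons(cons(true, nil), cons(true, nil))). Substituting into the earlier binding gives Y := q(q(cons(cons(true, nil), cons(true, nil)))).
MGU = { Y = q(q(cons(cons(true, nil), cons(true, nil)))), M = cons(true, nil), Z = q(cons(cons(true, nil), cons(true, nil))) }, so Z = q(cons(cons(true, nil), cons(true, nil))).

q(cons(cons(true, nil), cons(true, nil)))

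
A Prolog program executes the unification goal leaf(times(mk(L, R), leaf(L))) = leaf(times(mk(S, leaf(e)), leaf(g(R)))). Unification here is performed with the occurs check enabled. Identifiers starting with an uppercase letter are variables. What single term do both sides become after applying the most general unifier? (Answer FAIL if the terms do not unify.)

leaf(times(mk(g(leaf(e)), leaf(e)), leaf(g(leaf(e)))))

Decompose leaf/1: times(mk(L, R), leaf(L)) = times(mk(S, leaf(e)), leaf(g(R))).
Decompose times/2: mk(L, R) = mk(S, leaf(e)),  leaf(L) = leaf(g(R)).
Decompose mk/2: L = S,  R = leaf(e).
Bind L := S; substituting into the one remaining equation that mentions L gives: leaf(S) = leaf(g(R)).
Bind R := leaf(e); substituting into the remaining equation gives: leaf(S) = leaf(g(leaf(e))).
Decompose leaf/1: S = g(leaf(e)).
Bind S := g(leaf(e)). Substituting into the earlier binding gives L := g(leaf(e)).
Applying the MGU to either side gives leaf(times(mk(g(leaf(e)), leaf(e)), leaf(g(leaf(e))))).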